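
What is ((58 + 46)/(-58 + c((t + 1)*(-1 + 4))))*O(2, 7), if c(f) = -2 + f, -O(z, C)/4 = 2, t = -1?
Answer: 208/15 ≈ 13.867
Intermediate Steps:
O(z, C) = -8 (O(z, C) = -4*2 = -8)
((58 + 46)/(-58 + c((t + 1)*(-1 + 4))))*O(2, 7) = ((58 + 46)/(-58 + (-2 + (-1 + 1)*(-1 + 4))))*(-8) = (104/(-58 + (-2 + 0*3)))*(-8) = (104/(-58 + (-2 + 0)))*(-8) = (104/(-58 - 2))*(-8) = (104/(-60))*(-8) = (104*(-1/60))*(-8) = -26/15*(-8) = 208/15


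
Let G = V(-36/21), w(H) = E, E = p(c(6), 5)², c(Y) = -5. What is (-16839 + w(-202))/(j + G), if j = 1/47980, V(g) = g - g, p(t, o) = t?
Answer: -806735720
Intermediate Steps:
E = 25 (E = (-5)² = 25)
w(H) = 25
V(g) = 0
G = 0
j = 1/47980 ≈ 2.0842e-5
(-16839 + w(-202))/(j + G) = (-16839 + 25)/(1/47980 + 0) = -16814/1/47980 = -16814*47980 = -806735720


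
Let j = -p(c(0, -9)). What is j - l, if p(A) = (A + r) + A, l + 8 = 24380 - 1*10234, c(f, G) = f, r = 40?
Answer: -14178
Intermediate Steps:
l = 14138 (l = -8 + (24380 - 1*10234) = -8 + (24380 - 10234) = -8 + 14146 = 14138)
p(A) = 40 + 2*A (p(A) = (A + 40) + A = (40 + A) + A = 40 + 2*A)
j = -40 (j = -(40 + 2*0) = -(40 + 0) = -1*40 = -40)
j - l = -40 - 1*14138 = -40 - 14138 = -14178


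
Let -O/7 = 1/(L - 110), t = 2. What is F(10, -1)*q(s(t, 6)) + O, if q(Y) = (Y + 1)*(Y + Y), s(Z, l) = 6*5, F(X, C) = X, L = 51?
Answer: 1097407/59 ≈ 18600.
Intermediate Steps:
s(Z, l) = 30
q(Y) = 2*Y*(1 + Y) (q(Y) = (1 + Y)*(2*Y) = 2*Y*(1 + Y))
O = 7/59 (O = -7/(51 - 110) = -7/(-59) = -7*(-1/59) = 7/59 ≈ 0.11864)
F(10, -1)*q(s(t, 6)) + O = 10*(2*30*(1 + 30)) + 7/59 = 10*(2*30*31) + 7/59 = 10*1860 + 7/59 = 18600 + 7/59 = 1097407/59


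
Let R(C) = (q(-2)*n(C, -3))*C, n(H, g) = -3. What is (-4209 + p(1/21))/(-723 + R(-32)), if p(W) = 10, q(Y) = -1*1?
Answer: 323/63 ≈ 5.1270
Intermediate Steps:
q(Y) = -1
R(C) = 3*C (R(C) = (-1*(-3))*C = 3*C)
(-4209 + p(1/21))/(-723 + R(-32)) = (-4209 + 10)/(-723 + 3*(-32)) = -4199/(-723 - 96) = -4199/(-819) = -4199*(-1/819) = 323/63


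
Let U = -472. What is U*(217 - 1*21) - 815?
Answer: -93327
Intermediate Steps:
U*(217 - 1*21) - 815 = -472*(217 - 1*21) - 815 = -472*(217 - 21) - 815 = -472*196 - 815 = -92512 - 815 = -93327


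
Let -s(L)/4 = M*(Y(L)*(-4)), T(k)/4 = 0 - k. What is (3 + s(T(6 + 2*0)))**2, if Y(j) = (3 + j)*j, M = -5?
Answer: 1625460489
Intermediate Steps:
Y(j) = j*(3 + j)
T(k) = -4*k (T(k) = 4*(0 - k) = 4*(-k) = -4*k)
s(L) = -80*L*(3 + L) (s(L) = -(-20)*(L*(3 + L))*(-4) = -(-20)*(-4*L*(3 + L)) = -80*L*(3 + L))
(3 + s(T(6 + 2*0)))**2 = (3 - 80*(-4*(6 + 2*0))*(3 - 4*(6 + 2*0)))**2 = (3 - 80*(-4*(6 + 0))*(3 - 4*(6 + 0)))**2 = (3 - 80*(-4*6)*(3 - 4*6))**2 = (3 - 80*(-24)*(3 - 24))**2 = (3 - 80*(-24)*(-21))**2 = (3 - 40320)**2 = (-40317)**2 = 1625460489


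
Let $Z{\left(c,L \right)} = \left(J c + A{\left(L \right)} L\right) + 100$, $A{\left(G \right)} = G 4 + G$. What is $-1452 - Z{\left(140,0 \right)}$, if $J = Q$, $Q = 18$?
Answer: $-4072$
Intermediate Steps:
$A{\left(G \right)} = 5 G$ ($A{\left(G \right)} = 4 G + G = 5 G$)
$J = 18$
$Z{\left(c,L \right)} = 100 + 5 L^{2} + 18 c$ ($Z{\left(c,L \right)} = \left(18 c + 5 L L\right) + 100 = \left(18 c + 5 L^{2}\right) + 100 = \left(5 L^{2} + 18 c\right) + 100 = 100 + 5 L^{2} + 18 c$)
$-1452 - Z{\left(140,0 \right)} = -1452 - \left(100 + 5 \cdot 0^{2} + 18 \cdot 140\right) = -1452 - \left(100 + 5 \cdot 0 + 2520\right) = -1452 - \left(100 + 0 + 2520\right) = -1452 - 2620 = -4072$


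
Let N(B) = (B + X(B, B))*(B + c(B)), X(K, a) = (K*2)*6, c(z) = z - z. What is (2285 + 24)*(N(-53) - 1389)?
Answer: 81110552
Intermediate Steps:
c(z) = 0
X(K, a) = 12*K (X(K, a) = (2*K)*6 = 12*K)
N(B) = 13*B² (N(B) = (B + 12*B)*(B + 0) = (13*B)*B = 13*B²)
(2285 + 24)*(N(-53) - 1389) = (2285 + 24)*(13*(-53)² - 1389) = 2309*(13*2809 - 1389) = 2309*(36517 - 1389) = 2309*35128 = 81110552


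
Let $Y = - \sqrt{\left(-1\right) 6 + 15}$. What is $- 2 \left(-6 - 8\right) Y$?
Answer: $-84$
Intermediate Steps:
$Y = -3$ ($Y = - \sqrt{-6 + 15} = - \sqrt{9} = \left(-1\right) 3 = -3$)
$- 2 \left(-6 - 8\right) Y = - 2 \left(-6 - 8\right) \left(-3\right) = \left(-2\right) \left(-14\right) \left(-3\right) = 28 \left(-3\right) = -84$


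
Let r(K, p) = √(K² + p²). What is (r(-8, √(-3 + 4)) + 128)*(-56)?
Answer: -7168 - 56*√65 ≈ -7619.5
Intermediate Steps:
(r(-8, √(-3 + 4)) + 128)*(-56) = (√((-8)² + (√(-3 + 4))²) + 128)*(-56) = (√(64 + (√1)²) + 128)*(-56) = (√(64 + 1²) + 128)*(-56) = (√(64 + 1) + 128)*(-56) = (√65 + 128)*(-56) = (128 + √65)*(-56) = -7168 - 56*√65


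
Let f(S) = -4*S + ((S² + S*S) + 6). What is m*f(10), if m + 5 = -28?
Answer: -5478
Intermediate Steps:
m = -33 (m = -5 - 28 = -33)
f(S) = 6 - 4*S + 2*S² (f(S) = -4*S + ((S² + S²) + 6) = -4*S + (2*S² + 6) = -4*S + (6 + 2*S²) = 6 - 4*S + 2*S²)
m*f(10) = -33*(6 - 4*10 + 2*10²) = -33*(6 - 40 + 2*100) = -33*(6 - 40 + 200) = -33*166 = -5478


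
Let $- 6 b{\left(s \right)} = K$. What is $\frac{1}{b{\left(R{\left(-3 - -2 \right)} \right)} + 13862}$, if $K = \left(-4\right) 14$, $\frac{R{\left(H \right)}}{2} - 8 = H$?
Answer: $\frac{3}{41614} \approx 7.2091 \cdot 10^{-5}$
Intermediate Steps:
$R{\left(H \right)} = 16 + 2 H$
$K = -56$
$b{\left(s \right)} = \frac{28}{3}$ ($b{\left(s \right)} = \left(- \frac{1}{6}\right) \left(-56\right) = \frac{28}{3}$)
$\frac{1}{b{\left(R{\left(-3 - -2 \right)} \right)} + 13862} = \frac{1}{\frac{28}{3} + 13862} = \frac{1}{\frac{41614}{3}} = \frac{3}{41614}$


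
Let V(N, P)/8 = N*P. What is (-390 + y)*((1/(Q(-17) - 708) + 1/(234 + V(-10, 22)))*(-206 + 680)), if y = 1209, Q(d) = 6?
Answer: -88006/109 ≈ -807.39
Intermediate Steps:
V(N, P) = 8*N*P (V(N, P) = 8*(N*P) = 8*N*P)
(-390 + y)*((1/(Q(-17) - 708) + 1/(234 + V(-10, 22)))*(-206 + 680)) = (-390 + 1209)*((1/(6 - 708) + 1/(234 + 8*(-10)*22))*(-206 + 680)) = 819*((1/(-702) + 1/(234 - 1760))*474) = 819*((-1/702 + 1/(-1526))*474) = 819*((-1/702 - 1/1526)*474) = 819*(-557/267813*474) = 819*(-88006/89271) = -88006/109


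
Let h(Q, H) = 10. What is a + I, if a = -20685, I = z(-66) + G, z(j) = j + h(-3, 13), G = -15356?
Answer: -36097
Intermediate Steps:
z(j) = 10 + j (z(j) = j + 10 = 10 + j)
I = -15412 (I = (10 - 66) - 15356 = -56 - 15356 = -15412)
a + I = -20685 - 15412 = -36097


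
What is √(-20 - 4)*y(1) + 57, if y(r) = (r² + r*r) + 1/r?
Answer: 57 + 6*I*√6 ≈ 57.0 + 14.697*I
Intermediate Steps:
y(r) = 1/r + 2*r² (y(r) = (r² + r²) + 1/r = 2*r² + 1/r = 1/r + 2*r²)
√(-20 - 4)*y(1) + 57 = √(-20 - 4)*((1 + 2*1³)/1) + 57 = √(-24)*(1*(1 + 2*1)) + 57 = (2*I*√6)*(1*(1 + 2)) + 57 = (2*I*√6)*(1*3) + 57 = (2*I*√6)*3 + 57 = 6*I*√6 + 57 = 57 + 6*I*√6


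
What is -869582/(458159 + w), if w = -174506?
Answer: -869582/283653 ≈ -3.0657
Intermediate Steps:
-869582/(458159 + w) = -869582/(458159 - 174506) = -869582/283653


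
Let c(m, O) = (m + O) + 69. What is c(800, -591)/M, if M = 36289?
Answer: 278/36289 ≈ 0.0076607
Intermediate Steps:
c(m, O) = 69 + O + m (c(m, O) = (O + m) + 69 = 69 + O + m)
c(800, -591)/M = (69 - 591 + 800)/36289 = 278*(1/36289) = 278/36289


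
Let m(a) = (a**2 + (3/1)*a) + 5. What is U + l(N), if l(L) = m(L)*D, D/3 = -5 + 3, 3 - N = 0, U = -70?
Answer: -208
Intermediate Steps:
m(a) = 5 + a**2 + 3*a (m(a) = (a**2 + (3*1)*a) + 5 = (a**2 + 3*a) + 5 = 5 + a**2 + 3*a)
N = 3 (N = 3 - 1*0 = 3 + 0 = 3)
D = -6 (D = 3*(-5 + 3) = 3*(-2) = -6)
l(L) = -30 - 18*L - 6*L**2 (l(L) = (5 + L**2 + 3*L)*(-6) = -30 - 18*L - 6*L**2)
U + l(N) = -70 + (-30 - 18*3 - 6*3**2) = -70 + (-30 - 54 - 6*9) = -70 + (-30 - 54 - 54) = -70 - 138 = -208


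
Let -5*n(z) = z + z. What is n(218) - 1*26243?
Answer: -131651/5 ≈ -26330.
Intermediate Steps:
n(z) = -2*z/5 (n(z) = -(z + z)/5 = -2*z/5)
n(218) - 1*26243 = -⅖*218 - 1*26243 = -436/5 - 26243 = -131651/5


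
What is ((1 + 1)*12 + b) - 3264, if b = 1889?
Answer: -1351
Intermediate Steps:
((1 + 1)*12 + b) - 3264 = ((1 + 1)*12 + 1889) - 3264 = (2*12 + 1889) - 3264 = (24 + 1889) - 3264 = 1913 - 3264 = -1351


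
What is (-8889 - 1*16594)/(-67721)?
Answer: 25483/67721 ≈ 0.37629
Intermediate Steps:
(-8889 - 1*16594)/(-67721) = (-8889 - 16594)*(-1/67721) = -25483*(-1/67721) = 25483/67721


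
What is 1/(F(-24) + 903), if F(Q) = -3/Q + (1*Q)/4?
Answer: 8/7177 ≈ 0.0011147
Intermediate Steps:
F(Q) = -3/Q + Q/4 (F(Q) = -3/Q + Q*(1/4) = -3/Q + Q/4)
1/(F(-24) + 903) = 1/((-3/(-24) + (1/4)*(-24)) + 903) = 1/((-3*(-1/24) - 6) + 903) = 1/((1/8 - 6) + 903) = 1/(-47/8 + 903) = 1/(7177/8) = 8/7177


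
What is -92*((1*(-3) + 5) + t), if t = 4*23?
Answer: -8648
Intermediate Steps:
t = 92
-92*((1*(-3) + 5) + t) = -92*((1*(-3) + 5) + 92) = -92*((-3 + 5) + 92) = -92*(2 + 92) = -92*94 = -8648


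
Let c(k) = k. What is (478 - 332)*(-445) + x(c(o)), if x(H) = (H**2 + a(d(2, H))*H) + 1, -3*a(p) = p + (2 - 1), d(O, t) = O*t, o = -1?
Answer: -194905/3 ≈ -64968.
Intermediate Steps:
a(p) = -1/3 - p/3 (a(p) = -(p + (2 - 1))/3 = -(p + 1)/3 = -(1 + p)/3 = -1/3 - p/3)
x(H) = 1 + H**2 + H*(-1/3 - 2*H/3) (x(H) = (H**2 + (-1/3 - 2*H/3)*H) + 1 = (H**2 + H*(-1/3 - 2*H/3)) + 1 = 1 + H**2 + H*(-1/3 - 2*H/3))
(478 - 332)*(-445) + x(c(o)) = (478 - 332)*(-445) + (1 - 1/3*(-1) + (1/3)*(-1)**2) = 146*(-445) + (1 + 1/3 + (1/3)*1) = -64970 + (1 + 1/3 + 1/3) = -64970 + 5/3 = -194905/3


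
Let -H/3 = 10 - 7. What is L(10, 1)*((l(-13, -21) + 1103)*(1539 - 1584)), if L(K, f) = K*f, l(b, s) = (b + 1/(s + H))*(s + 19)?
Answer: -508080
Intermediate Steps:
H = -9 (H = -3*(10 - 7) = -3*3 = -9)
l(b, s) = (19 + s)*(b + 1/(-9 + s)) (l(b, s) = (b + 1/(s - 9))*(s + 19) = (b + 1/(-9 + s))*(19 + s) = (19 + s)*(b + 1/(-9 + s)))
L(10, 1)*((l(-13, -21) + 1103)*(1539 - 1584)) = (10*1)*(((19 - 21 - 171*(-13) - 13*(-21)² + 10*(-13)*(-21))/(-9 - 21) + 1103)*(1539 - 1584)) = 10*(((19 - 21 + 2223 - 13*441 + 2730)/(-30) + 1103)*(-45)) = 10*((-(19 - 21 + 2223 - 5733 + 2730)/30 + 1103)*(-45)) = 10*((-1/30*(-782) + 1103)*(-45)) = 10*((391/15 + 1103)*(-45)) = 10*((16936/15)*(-45)) = 10*(-50808) = -508080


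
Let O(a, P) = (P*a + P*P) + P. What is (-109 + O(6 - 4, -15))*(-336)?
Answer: -23856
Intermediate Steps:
O(a, P) = P + P**2 + P*a (O(a, P) = (P*a + P**2) + P = (P**2 + P*a) + P = P + P**2 + P*a)
(-109 + O(6 - 4, -15))*(-336) = (-109 - 15*(1 - 15 + (6 - 4)))*(-336) = (-109 - 15*(1 - 15 + 2))*(-336) = (-109 - 15*(-12))*(-336) = (-109 + 180)*(-336) = 71*(-336) = -23856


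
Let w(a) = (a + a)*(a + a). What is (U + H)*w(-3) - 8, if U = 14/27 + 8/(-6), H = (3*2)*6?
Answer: 3776/3 ≈ 1258.7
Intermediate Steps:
H = 36 (H = 6*6 = 36)
w(a) = 4*a² (w(a) = (2*a)*(2*a) = 4*a²)
U = -22/27 (U = 14*(1/27) + 8*(-⅙) = 14/27 - 4/3 = -22/27 ≈ -0.81481)
(U + H)*w(-3) - 8 = (-22/27 + 36)*(4*(-3)²) - 8 = 950*(4*9)/27 - 8 = (950/27)*36 - 8 = 3800/3 - 8 = 3776/3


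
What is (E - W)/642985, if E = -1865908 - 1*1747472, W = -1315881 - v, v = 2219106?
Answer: -11199/91855 ≈ -0.12192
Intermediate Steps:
W = -3534987 (W = -1315881 - 1*2219106 = -1315881 - 2219106 = -3534987)
E = -3613380 (E = -1865908 - 1747472 = -3613380)
(E - W)/642985 = (-3613380 - 1*(-3534987))/642985 = (-3613380 + 3534987)*(1/642985) = -78393*1/642985 = -11199/91855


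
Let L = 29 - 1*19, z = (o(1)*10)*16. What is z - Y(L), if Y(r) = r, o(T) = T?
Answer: 150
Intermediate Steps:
z = 160 (z = (1*10)*16 = 10*16 = 160)
L = 10 (L = 29 - 19 = 10)
z - Y(L) = 160 - 1*10 = 160 - 10 = 150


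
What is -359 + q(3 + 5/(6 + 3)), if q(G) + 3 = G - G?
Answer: -362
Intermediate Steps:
q(G) = -3 (q(G) = -3 + (G - G) = -3 + 0 = -3)
-359 + q(3 + 5/(6 + 3)) = -359 - 3 = -362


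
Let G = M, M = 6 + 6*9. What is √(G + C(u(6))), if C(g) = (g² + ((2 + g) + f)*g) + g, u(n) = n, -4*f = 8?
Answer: √138 ≈ 11.747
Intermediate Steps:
M = 60 (M = 6 + 54 = 60)
f = -2 (f = -¼*8 = -2)
G = 60
C(g) = g + 2*g² (C(g) = (g² + ((2 + g) - 2)*g) + g = (g² + g*g) + g = (g² + g²) + g = 2*g² + g = g + 2*g²)
√(G + C(u(6))) = √(60 + 6*(1 + 2*6)) = √(60 + 6*(1 + 12)) = √(60 + 6*13) = √(60 + 78) = √138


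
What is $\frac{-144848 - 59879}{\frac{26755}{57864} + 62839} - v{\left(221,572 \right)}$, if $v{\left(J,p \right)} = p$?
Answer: $- \frac{2091719919500}{3636142651} \approx -575.26$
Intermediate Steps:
$\frac{-144848 - 59879}{\frac{26755}{57864} + 62839} - v{\left(221,572 \right)} = \frac{-144848 - 59879}{\frac{26755}{57864} + 62839} - 572 = - \frac{204727}{26755 \cdot \frac{1}{57864} + 62839} - 572 = - \frac{204727}{\frac{26755}{57864} + 62839} - 572 = - \frac{204727}{\frac{3636142651}{57864}} - 572 = \left(-204727\right) \frac{57864}{3636142651} - 572 = - \frac{11846323128}{3636142651} - 572 = - \frac{2091719919500}{3636142651}$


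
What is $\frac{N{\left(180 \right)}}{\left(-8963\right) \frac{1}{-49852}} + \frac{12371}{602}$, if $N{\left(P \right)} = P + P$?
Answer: $\frac{10914806713}{5395726} \approx 2022.9$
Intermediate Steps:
$N{\left(P \right)} = 2 P$
$\frac{N{\left(180 \right)}}{\left(-8963\right) \frac{1}{-49852}} + \frac{12371}{602} = \frac{2 \cdot 180}{\left(-8963\right) \frac{1}{-49852}} + \frac{12371}{602} = \frac{360}{\left(-8963\right) \left(- \frac{1}{49852}\right)} + 12371 \cdot \frac{1}{602} = \frac{360}{\frac{8963}{49852}} + \frac{12371}{602} = 360 \cdot \frac{49852}{8963} + \frac{12371}{602} = \frac{17946720}{8963} + \frac{12371}{602} = \frac{10914806713}{5395726}$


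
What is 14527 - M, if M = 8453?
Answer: 6074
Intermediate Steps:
14527 - M = 14527 - 1*8453 = 14527 - 8453 = 6074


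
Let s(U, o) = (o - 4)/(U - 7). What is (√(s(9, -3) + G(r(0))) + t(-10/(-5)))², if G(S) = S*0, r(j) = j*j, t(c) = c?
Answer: (4 + I*√14)²/4 ≈ 0.5 + 7.4833*I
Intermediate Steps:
r(j) = j²
G(S) = 0
s(U, o) = (-4 + o)/(-7 + U)
(√(s(9, -3) + G(r(0))) + t(-10/(-5)))² = (√((-4 - 3)/(-7 + 9) + 0) - 10/(-5))² = (√(-7/2 + 0) - 10*(-⅕))² = (√((½)*(-7) + 0) + 2)² = (√(-7/2 + 0) + 2)² = (√(-7/2) + 2)² = (I*√14/2 + 2)² = (2 + I*√14/2)²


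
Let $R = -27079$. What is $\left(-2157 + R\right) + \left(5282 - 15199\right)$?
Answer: $-39153$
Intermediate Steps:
$\left(-2157 + R\right) + \left(5282 - 15199\right) = \left(-2157 - 27079\right) + \left(5282 - 15199\right) = -29236 + \left(5282 - 15199\right) = -29236 - 9917 = -39153$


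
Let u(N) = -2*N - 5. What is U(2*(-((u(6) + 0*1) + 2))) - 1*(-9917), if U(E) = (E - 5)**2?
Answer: 10542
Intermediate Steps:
u(N) = -5 - 2*N
U(E) = (-5 + E)**2
U(2*(-((u(6) + 0*1) + 2))) - 1*(-9917) = (-5 + 2*(-(((-5 - 2*6) + 0*1) + 2)))**2 - 1*(-9917) = (-5 + 2*(-(((-5 - 12) + 0) + 2)))**2 + 9917 = (-5 + 2*(-((-17 + 0) + 2)))**2 + 9917 = (-5 + 2*(-(-17 + 2)))**2 + 9917 = (-5 + 2*(-1*(-15)))**2 + 9917 = (-5 + 2*15)**2 + 9917 = (-5 + 30)**2 + 9917 = 25**2 + 9917 = 625 + 9917 = 10542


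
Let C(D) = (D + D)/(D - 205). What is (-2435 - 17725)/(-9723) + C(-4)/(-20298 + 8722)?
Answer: 290325617/140021849 ≈ 2.0734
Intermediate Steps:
C(D) = 2*D/(-205 + D) (C(D) = (2*D)/(-205 + D) = 2*D/(-205 + D))
(-2435 - 17725)/(-9723) + C(-4)/(-20298 + 8722) = (-2435 - 17725)/(-9723) + (2*(-4)/(-205 - 4))/(-20298 + 8722) = -20160*(-1/9723) + (2*(-4)/(-209))/(-11576) = 960/463 + (2*(-4)*(-1/209))*(-1/11576) = 960/463 + (8/209)*(-1/11576) = 960/463 - 1/302423 = 290325617/140021849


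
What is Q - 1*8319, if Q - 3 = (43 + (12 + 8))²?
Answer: -4347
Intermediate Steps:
Q = 3972 (Q = 3 + (43 + (12 + 8))² = 3 + (43 + 20)² = 3 + 63² = 3 + 3969 = 3972)
Q - 1*8319 = 3972 - 1*8319 = 3972 - 8319 = -4347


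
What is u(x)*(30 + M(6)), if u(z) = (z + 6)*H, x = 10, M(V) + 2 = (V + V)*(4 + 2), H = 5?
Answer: 8000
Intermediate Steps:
M(V) = -2 + 12*V (M(V) = -2 + (V + V)*(4 + 2) = -2 + (2*V)*6 = -2 + 12*V)
u(z) = 30 + 5*z (u(z) = (z + 6)*5 = (6 + z)*5 = 30 + 5*z)
u(x)*(30 + M(6)) = (30 + 5*10)*(30 + (-2 + 12*6)) = (30 + 50)*(30 + (-2 + 72)) = 80*(30 + 70) = 80*100 = 8000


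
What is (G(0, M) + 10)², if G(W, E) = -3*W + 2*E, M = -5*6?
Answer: 2500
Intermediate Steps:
M = -30
(G(0, M) + 10)² = ((-3*0 + 2*(-30)) + 10)² = ((0 - 60) + 10)² = (-60 + 10)² = (-50)² = 2500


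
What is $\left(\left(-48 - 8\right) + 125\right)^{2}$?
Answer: $4761$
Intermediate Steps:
$\left(\left(-48 - 8\right) + 125\right)^{2} = \left(-56 + 125\right)^{2} = 69^{2} = 4761$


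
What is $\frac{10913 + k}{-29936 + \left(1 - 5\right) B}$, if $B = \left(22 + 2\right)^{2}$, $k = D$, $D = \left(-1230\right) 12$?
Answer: $\frac{3847}{32240} \approx 0.11932$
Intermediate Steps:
$D = -14760$
$k = -14760$
$B = 576$ ($B = 24^{2} = 576$)
$\frac{10913 + k}{-29936 + \left(1 - 5\right) B} = \frac{10913 - 14760}{-29936 + \left(1 - 5\right) 576} = - \frac{3847}{-29936 - 2304} = - \frac{3847}{-32240} = \left(-3847\right) \left(- \frac{1}{32240}\right) = \frac{3847}{32240}$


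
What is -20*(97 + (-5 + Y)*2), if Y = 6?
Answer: -1980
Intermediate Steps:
-20*(97 + (-5 + Y)*2) = -20*(97 + (-5 + 6)*2) = -20*(97 + 1*2) = -20*(97 + 2) = -20*99 = -1980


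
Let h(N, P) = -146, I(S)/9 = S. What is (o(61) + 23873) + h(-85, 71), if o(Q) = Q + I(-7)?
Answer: 23725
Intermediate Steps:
I(S) = 9*S
o(Q) = -63 + Q (o(Q) = Q + 9*(-7) = Q - 63 = -63 + Q)
(o(61) + 23873) + h(-85, 71) = ((-63 + 61) + 23873) - 146 = (-2 + 23873) - 146 = 23871 - 146 = 23725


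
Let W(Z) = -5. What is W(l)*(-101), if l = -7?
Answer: 505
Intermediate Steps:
W(l)*(-101) = -5*(-101) = 505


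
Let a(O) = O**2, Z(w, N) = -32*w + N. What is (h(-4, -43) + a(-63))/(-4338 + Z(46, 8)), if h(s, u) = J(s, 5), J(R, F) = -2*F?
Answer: -3959/5802 ≈ -0.68235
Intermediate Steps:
h(s, u) = -10 (h(s, u) = -2*5 = -10)
Z(w, N) = N - 32*w
(h(-4, -43) + a(-63))/(-4338 + Z(46, 8)) = (-10 + (-63)**2)/(-4338 + (8 - 32*46)) = (-10 + 3969)/(-4338 + (8 - 1472)) = 3959/(-4338 - 1464) = 3959/(-5802) = 3959*(-1/5802) = -3959/5802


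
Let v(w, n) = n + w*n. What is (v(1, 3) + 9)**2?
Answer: 225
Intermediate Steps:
v(w, n) = n + n*w
(v(1, 3) + 9)**2 = (3*(1 + 1) + 9)**2 = (3*2 + 9)**2 = (6 + 9)**2 = 15**2 = 225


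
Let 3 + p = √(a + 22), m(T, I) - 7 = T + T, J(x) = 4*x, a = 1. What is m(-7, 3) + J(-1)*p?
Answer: 5 - 4*√23 ≈ -14.183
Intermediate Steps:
m(T, I) = 7 + 2*T (m(T, I) = 7 + (T + T) = 7 + 2*T)
p = -3 + √23 (p = -3 + √(1 + 22) = -3 + √23 ≈ 1.7958)
m(-7, 3) + J(-1)*p = (7 + 2*(-7)) + (4*(-1))*(-3 + √23) = (7 - 14) - 4*(-3 + √23) = -7 + (12 - 4*√23) = 5 - 4*√23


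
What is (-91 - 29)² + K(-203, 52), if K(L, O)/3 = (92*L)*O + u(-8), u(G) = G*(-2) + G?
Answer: -2899032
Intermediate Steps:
u(G) = -G (u(G) = -2*G + G = -G)
K(L, O) = 24 + 276*L*O (K(L, O) = 3*((92*L)*O - 1*(-8)) = 3*(92*L*O + 8) = 3*(8 + 92*L*O) = 24 + 276*L*O)
(-91 - 29)² + K(-203, 52) = (-91 - 29)² + (24 + 276*(-203)*52) = (-120)² + (24 - 2913456) = 14400 - 2913432 = -2899032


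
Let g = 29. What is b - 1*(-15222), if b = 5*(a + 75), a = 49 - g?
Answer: 15697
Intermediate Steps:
a = 20 (a = 49 - 1*29 = 49 - 29 = 20)
b = 475 (b = 5*(20 + 75) = 5*95 = 475)
b - 1*(-15222) = 475 - 1*(-15222) = 475 + 15222 = 15697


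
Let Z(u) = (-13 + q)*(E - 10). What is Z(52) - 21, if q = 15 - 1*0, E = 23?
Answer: 5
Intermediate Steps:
q = 15 (q = 15 + 0 = 15)
Z(u) = 26 (Z(u) = (-13 + 15)*(23 - 10) = 2*13 = 26)
Z(52) - 21 = 26 - 21 = 5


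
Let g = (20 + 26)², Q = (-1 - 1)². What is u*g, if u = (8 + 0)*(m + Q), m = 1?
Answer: 84640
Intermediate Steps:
Q = 4 (Q = (-2)² = 4)
u = 40 (u = (8 + 0)*(1 + 4) = 8*5 = 40)
g = 2116 (g = 46² = 2116)
u*g = 40*2116 = 84640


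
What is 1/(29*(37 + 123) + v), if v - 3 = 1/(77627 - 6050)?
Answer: 71577/332332012 ≈ 0.00021538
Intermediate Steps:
v = 214732/71577 (v = 3 + 1/(77627 - 6050) = 3 + 1/71577 = 214732/71577 ≈ 3.0000)
1/(29*(37 + 123) + v) = 1/(29*(37 + 123) + 214732/71577) = 1/(29*160 + 214732/71577) = 1/(4640 + 214732/71577) = 1/(332332012/71577) = 71577/332332012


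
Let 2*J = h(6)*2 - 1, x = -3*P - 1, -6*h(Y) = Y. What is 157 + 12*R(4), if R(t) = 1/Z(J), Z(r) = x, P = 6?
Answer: 2971/19 ≈ 156.37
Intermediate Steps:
h(Y) = -Y/6
x = -19 (x = -3*6 - 1 = -18 - 1 = -19)
J = -3/2 (J = (-⅙*6*2 - 1)/2 = (-1*2 - 1)/2 = (-2 - 1)/2 = (½)*(-3) = -3/2 ≈ -1.5000)
Z(r) = -19
R(t) = -1/19 (R(t) = 1/(-19) = -1/19)
157 + 12*R(4) = 157 + 12*(-1/19) = 157 - 12/19 = 2971/19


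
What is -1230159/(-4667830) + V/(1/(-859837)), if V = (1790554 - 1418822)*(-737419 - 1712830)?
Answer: 3655706570303334305454439/4667830 ≈ 7.8317e+17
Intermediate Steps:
V = -910835961268 (V = 371732*(-2450249) = -910835961268)
-1230159/(-4667830) + V/(1/(-859837)) = -1230159/(-4667830) - 910835961268/(1/(-859837)) = -1230159*(-1/4667830) - 910835961268/(-1/859837) = 1230159/4667830 - 910835961268*(-859837) = 1230159/4667830 + 783170460428793316 = 3655706570303334305454439/4667830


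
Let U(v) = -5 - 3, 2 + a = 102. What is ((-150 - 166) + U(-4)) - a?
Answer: -424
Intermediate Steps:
a = 100 (a = -2 + 102 = 100)
U(v) = -8
((-150 - 166) + U(-4)) - a = ((-150 - 166) - 8) - 1*100 = (-316 - 8) - 100 = -324 - 100 = -424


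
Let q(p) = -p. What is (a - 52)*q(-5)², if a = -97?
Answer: -3725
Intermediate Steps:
(a - 52)*q(-5)² = (-97 - 52)*(-1*(-5))² = -149*5² = -149*25 = -3725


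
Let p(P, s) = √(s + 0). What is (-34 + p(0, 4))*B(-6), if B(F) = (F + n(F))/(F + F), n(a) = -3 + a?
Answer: -40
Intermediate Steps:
p(P, s) = √s
B(F) = (-3 + 2*F)/(2*F) (B(F) = (F + (-3 + F))/(F + F) = (-3 + 2*F)/((2*F)) = (-3 + 2*F)*(1/(2*F)) = (-3 + 2*F)/(2*F))
(-34 + p(0, 4))*B(-6) = (-34 + √4)*((-3/2 - 6)/(-6)) = (-34 + 2)*(-⅙*(-15/2)) = -32*5/4 = -40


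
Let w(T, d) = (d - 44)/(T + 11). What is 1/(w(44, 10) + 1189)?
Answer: 55/65361 ≈ 0.00084148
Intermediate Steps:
w(T, d) = (-44 + d)/(11 + T)
1/(w(44, 10) + 1189) = 1/((-44 + 10)/(11 + 44) + 1189) = 1/(-34/55 + 1189) = 1/(65361/55) = 55/65361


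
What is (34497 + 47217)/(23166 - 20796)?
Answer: 13619/395 ≈ 34.478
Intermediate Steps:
(34497 + 47217)/(23166 - 20796) = 81714/2370 = 81714*(1/2370) = 13619/395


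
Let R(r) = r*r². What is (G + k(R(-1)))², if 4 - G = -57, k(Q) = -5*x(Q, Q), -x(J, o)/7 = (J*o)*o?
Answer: 676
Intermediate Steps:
x(J, o) = -7*J*o² (x(J, o) = -7*J*o*o = -7*J*o²)
R(r) = r³
k(Q) = 35*Q³ (k(Q) = -(-35)*Q*Q² = -(-35)*Q³ = 35*Q³)
G = 61 (G = 4 - 1*(-57) = 4 + 57 = 61)
(G + k(R(-1)))² = (61 + 35*((-1)³)³)² = (61 + 35*(-1)³)² = (61 + 35*(-1))² = (61 - 35)² = 26² = 676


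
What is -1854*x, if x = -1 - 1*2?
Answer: 5562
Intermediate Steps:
x = -3 (x = -1 - 2 = -3)
-1854*x = -1854*(-3) = 5562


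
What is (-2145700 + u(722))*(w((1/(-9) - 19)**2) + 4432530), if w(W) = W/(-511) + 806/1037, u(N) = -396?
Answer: -408305763458899076608/42922467 ≈ -9.5126e+12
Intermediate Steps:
w(W) = 806/1037 - W/511 (w(W) = W*(-1/511) + 806*(1/1037) = -W/511 + 806/1037 = 806/1037 - W/511)
(-2145700 + u(722))*(w((1/(-9) - 19)**2) + 4432530) = (-2145700 - 396)*((806/1037 - (1/(-9) - 19)**2/511) + 4432530) = -2146096*((806/1037 - (-1/9 - 19)**2/511) + 4432530) = -2146096*((806/1037 - (-172/9)**2/511) + 4432530) = -2146096*((806/1037 - 1/511*29584/81) + 4432530) = -2146096*((806/1037 - 29584/41391) + 4432530) = -2146096*(2682538/42922467 + 4432530) = -2146096*190255125334048/42922467 = -408305763458899076608/42922467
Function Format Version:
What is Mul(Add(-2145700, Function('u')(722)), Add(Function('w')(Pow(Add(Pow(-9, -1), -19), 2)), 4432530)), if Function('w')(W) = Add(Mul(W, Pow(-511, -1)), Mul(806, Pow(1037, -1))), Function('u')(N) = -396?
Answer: Rational(-408305763458899076608, 42922467) ≈ -9.5126e+12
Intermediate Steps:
Function('w')(W) = Add(Rational(806, 1037), Mul(Rational(-1, 511), W)) (Function('w')(W) = Add(Mul(W, Rational(-1, 511)), Mul(806, Rational(1, 1037))) = Add(Mul(Rational(-1, 511), W), Rational(806, 1037)) = Add(Rational(806, 1037), Mul(Rational(-1, 511), W)))
Mul(Add(-2145700, Function('u')(722)), Add(Function('w')(Pow(Add(Pow(-9, -1), -19), 2)), 4432530)) = Mul(Add(-2145700, -396), Add(Add(Rational(806, 1037), Mul(Rational(-1, 511), Pow(Add(Pow(-9, -1), -19), 2))), 4432530)) = Mul(-2146096, Add(Add(Rational(806, 1037), Mul(Rational(-1, 511), Pow(Add(Rational(-1, 9), -19), 2))), 4432530)) = Mul(-2146096, Add(Add(Rational(806, 1037), Mul(Rational(-1, 511), Pow(Rational(-172, 9), 2))), 4432530)) = Mul(-2146096, Add(Add(Rational(806, 1037), Mul(Rational(-1, 511), Rational(29584, 81))), 4432530)) = Mul(-2146096, Add(Add(Rational(806, 1037), Rational(-29584, 41391)), 4432530)) = Mul(-2146096, Add(Rational(2682538, 42922467), 4432530)) = Mul(-2146096, Rational(190255125334048, 42922467)) = Rational(-408305763458899076608, 42922467)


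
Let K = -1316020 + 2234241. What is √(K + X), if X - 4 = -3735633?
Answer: 8*I*√44022 ≈ 1678.5*I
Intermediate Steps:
K = 918221
X = -3735629 (X = 4 - 3735633 = -3735629)
√(K + X) = √(918221 - 3735629) = √(-2817408) = 8*I*√44022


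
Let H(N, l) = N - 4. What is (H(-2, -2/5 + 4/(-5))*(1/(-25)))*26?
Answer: 156/25 ≈ 6.2400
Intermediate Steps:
H(N, l) = -4 + N
(H(-2, -2/5 + 4/(-5))*(1/(-25)))*26 = ((-4 - 2)*(1/(-25)))*26 = -6*(-1)/25*26 = -6*(-1/25)*26 = (6/25)*26 = 156/25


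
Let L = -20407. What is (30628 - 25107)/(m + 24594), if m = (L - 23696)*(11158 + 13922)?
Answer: -5521/1106078646 ≈ -4.9915e-6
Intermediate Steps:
m = -1106103240 (m = (-20407 - 23696)*(11158 + 13922) = -44103*25080 = -1106103240)
(30628 - 25107)/(m + 24594) = (30628 - 25107)/(-1106103240 + 24594) = 5521/(-1106078646) = 5521*(-1/1106078646) = -5521/1106078646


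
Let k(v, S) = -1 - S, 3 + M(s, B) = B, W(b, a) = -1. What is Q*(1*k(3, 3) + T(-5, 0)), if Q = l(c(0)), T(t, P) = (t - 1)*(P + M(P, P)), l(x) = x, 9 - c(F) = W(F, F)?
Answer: 140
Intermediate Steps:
c(F) = 10 (c(F) = 9 - 1*(-1) = 9 + 1 = 10)
M(s, B) = -3 + B
T(t, P) = (-1 + t)*(-3 + 2*P) (T(t, P) = (t - 1)*(P + (-3 + P)) = (-1 + t)*(-3 + 2*P))
Q = 10
Q*(1*k(3, 3) + T(-5, 0)) = 10*(1*(-1 - 1*3) + (3 - 2*0 + 0*(-5) - 5*(-3 + 0))) = 10*(1*(-1 - 3) + (3 + 0 + 0 - 5*(-3))) = 10*(1*(-4) + (3 + 0 + 0 + 15)) = 10*(-4 + 18) = 10*14 = 140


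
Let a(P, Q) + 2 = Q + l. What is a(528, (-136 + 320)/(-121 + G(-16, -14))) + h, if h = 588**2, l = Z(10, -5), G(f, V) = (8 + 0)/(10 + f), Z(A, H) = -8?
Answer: 126883826/367 ≈ 3.4573e+5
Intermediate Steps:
G(f, V) = 8/(10 + f)
l = -8
a(P, Q) = -10 + Q (a(P, Q) = -2 + (Q - 8) = -2 + (-8 + Q) = -10 + Q)
h = 345744
a(528, (-136 + 320)/(-121 + G(-16, -14))) + h = (-10 + (-136 + 320)/(-121 + 8/(10 - 16))) + 345744 = (-10 + 184/(-121 + 8/(-6))) + 345744 = (-10 + 184/(-121 + 8*(-1/6))) + 345744 = (-10 + 184/(-121 - 4/3)) + 345744 = (-10 + 184/(-367/3)) + 345744 = (-10 + 184*(-3/367)) + 345744 = (-10 - 552/367) + 345744 = -4222/367 + 345744 = 126883826/367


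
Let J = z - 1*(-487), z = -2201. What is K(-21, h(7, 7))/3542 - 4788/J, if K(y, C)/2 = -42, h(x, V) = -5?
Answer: 600540/216821 ≈ 2.7697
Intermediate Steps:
J = -1714 (J = -2201 - 1*(-487) = -2201 + 487 = -1714)
K(y, C) = -84 (K(y, C) = 2*(-42) = -84)
K(-21, h(7, 7))/3542 - 4788/J = -84/3542 - 4788/(-1714) = -84*1/3542 - 4788*(-1/1714) = -6/253 + 2394/857 = 600540/216821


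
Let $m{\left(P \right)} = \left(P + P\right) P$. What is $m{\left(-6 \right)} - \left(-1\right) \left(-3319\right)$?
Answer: $-3247$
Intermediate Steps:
$m{\left(P \right)} = 2 P^{2}$ ($m{\left(P \right)} = 2 P P = 2 P^{2}$)
$m{\left(-6 \right)} - \left(-1\right) \left(-3319\right) = 2 \left(-6\right)^{2} - \left(-1\right) \left(-3319\right) = 2 \cdot 36 - 3319 = 72 - 3319 = -3247$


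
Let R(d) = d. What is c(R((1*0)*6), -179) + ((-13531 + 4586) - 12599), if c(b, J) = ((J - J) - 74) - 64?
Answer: -21682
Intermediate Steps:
c(b, J) = -138 (c(b, J) = (0 - 74) - 64 = -74 - 64 = -138)
c(R((1*0)*6), -179) + ((-13531 + 4586) - 12599) = -138 + ((-13531 + 4586) - 12599) = -138 + (-8945 - 12599) = -138 - 21544 = -21682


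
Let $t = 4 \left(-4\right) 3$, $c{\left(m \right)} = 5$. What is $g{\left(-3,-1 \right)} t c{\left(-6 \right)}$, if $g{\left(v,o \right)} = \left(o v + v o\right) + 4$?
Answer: $-2400$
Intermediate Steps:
$g{\left(v,o \right)} = 4 + 2 o v$ ($g{\left(v,o \right)} = \left(o v + o v\right) + 4 = 2 o v + 4 = 4 + 2 o v$)
$t = -48$ ($t = \left(-16\right) 3 = -48$)
$g{\left(-3,-1 \right)} t c{\left(-6 \right)} = \left(4 + 2 \left(-1\right) \left(-3\right)\right) \left(-48\right) 5 = \left(4 + 6\right) \left(-48\right) 5 = 10 \left(-48\right) 5 = \left(-480\right) 5 = -2400$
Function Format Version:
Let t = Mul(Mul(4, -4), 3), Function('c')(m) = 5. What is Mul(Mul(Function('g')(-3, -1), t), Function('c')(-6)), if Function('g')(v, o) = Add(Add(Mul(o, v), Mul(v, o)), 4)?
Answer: -2400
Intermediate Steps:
Function('g')(v, o) = Add(4, Mul(2, o, v)) (Function('g')(v, o) = Add(Add(Mul(o, v), Mul(o, v)), 4) = Add(Mul(2, o, v), 4) = Add(4, Mul(2, o, v)))
t = -48 (t = Mul(-16, 3) = -48)
Mul(Mul(Function('g')(-3, -1), t), Function('c')(-6)) = Mul(Mul(Add(4, Mul(2, -1, -3)), -48), 5) = Mul(Mul(Add(4, 6), -48), 5) = Mul(Mul(10, -48), 5) = Mul(-480, 5) = -2400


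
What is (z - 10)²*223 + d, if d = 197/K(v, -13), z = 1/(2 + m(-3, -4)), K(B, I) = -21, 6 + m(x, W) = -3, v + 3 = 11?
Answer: 3371050/147 ≈ 22932.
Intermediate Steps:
v = 8 (v = -3 + 11 = 8)
m(x, W) = -9 (m(x, W) = -6 - 3 = -9)
z = -⅐ (z = 1/(2 - 9) = 1/(-7) = -⅐ ≈ -0.14286)
d = -197/21 (d = 197/(-21) = 197*(-1/21) = -197/21 ≈ -9.3810)
(z - 10)²*223 + d = (-⅐ - 10)²*223 - 197/21 = (-71/7)²*223 - 197/21 = (5041/49)*223 - 197/21 = 1124143/49 - 197/21 = 3371050/147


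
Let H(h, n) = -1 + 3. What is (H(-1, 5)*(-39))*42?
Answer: -3276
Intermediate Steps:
H(h, n) = 2
(H(-1, 5)*(-39))*42 = (2*(-39))*42 = -78*42 = -3276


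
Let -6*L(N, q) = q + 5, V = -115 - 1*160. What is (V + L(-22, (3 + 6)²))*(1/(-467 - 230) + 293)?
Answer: -177262960/2091 ≈ -84774.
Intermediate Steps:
V = -275 (V = -115 - 160 = -275)
L(N, q) = -⅚ - q/6 (L(N, q) = -(q + 5)/6 = -(5 + q)/6 = -⅚ - q/6)
(V + L(-22, (3 + 6)²))*(1/(-467 - 230) + 293) = (-275 + (-⅚ - (3 + 6)²/6))*(1/(-467 - 230) + 293) = (-275 + (-⅚ - ⅙*9²))*(1/(-697) + 293) = (-275 + (-⅚ - ⅙*81))*(-1/697 + 293) = (-275 + (-⅚ - 27/2))*(204220/697) = (-275 - 43/3)*(204220/697) = -868/3*204220/697 = -177262960/2091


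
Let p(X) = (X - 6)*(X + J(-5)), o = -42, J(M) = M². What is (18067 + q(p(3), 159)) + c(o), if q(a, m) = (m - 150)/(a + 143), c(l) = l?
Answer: 1063484/59 ≈ 18025.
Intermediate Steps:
p(X) = (-6 + X)*(25 + X) (p(X) = (X - 6)*(X + (-5)²) = (-6 + X)*(X + 25) = (-6 + X)*(25 + X))
q(a, m) = (-150 + m)/(143 + a)
(18067 + q(p(3), 159)) + c(o) = (18067 + (-150 + 159)/(143 + (-150 + 3² + 19*3))) - 42 = (18067 + 9/(143 + (-150 + 9 + 57))) - 42 = (18067 + 9/(143 - 84)) - 42 = (18067 + 9/59) - 42 = 1065962/59 - 42 = 1063484/59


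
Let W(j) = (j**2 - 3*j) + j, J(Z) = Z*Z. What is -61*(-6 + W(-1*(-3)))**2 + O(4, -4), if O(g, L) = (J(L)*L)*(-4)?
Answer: -293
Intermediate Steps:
J(Z) = Z**2
W(j) = j**2 - 2*j
O(g, L) = -4*L**3 (O(g, L) = (L**2*L)*(-4) = L**3*(-4) = -4*L**3)
-61*(-6 + W(-1*(-3)))**2 + O(4, -4) = -61*(-6 + (-1*(-3))*(-2 - 1*(-3)))**2 - 4*(-4)**3 = -61*(-6 + 3*(-2 + 3))**2 - 4*(-64) = -61*(-6 + 3*1)**2 + 256 = -61*(-6 + 3)**2 + 256 = -61*(-3)**2 + 256 = -61*9 + 256 = -549 + 256 = -293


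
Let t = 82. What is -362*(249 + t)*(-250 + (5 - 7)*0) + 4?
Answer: 29955504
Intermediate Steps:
-362*(249 + t)*(-250 + (5 - 7)*0) + 4 = -362*(249 + 82)*(-250 + (5 - 7)*0) + 4 = -119822*(-250 - 2*0) + 4 = -119822*(-250 + 0) + 4 = -119822*(-250) + 4 = -362*(-82750) + 4 = 29955500 + 4 = 29955504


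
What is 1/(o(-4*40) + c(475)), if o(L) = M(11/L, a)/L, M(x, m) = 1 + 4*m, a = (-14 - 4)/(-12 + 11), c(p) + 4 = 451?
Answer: 160/71447 ≈ 0.0022394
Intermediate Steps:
c(p) = 447 (c(p) = -4 + 451 = 447)
a = 18 (a = -18/(-1) = -18*(-1) = 18)
o(L) = 73/L (o(L) = (1 + 4*18)/L = (1 + 72)/L = 73/L)
1/(o(-4*40) + c(475)) = 1/(73/((-4*40)) + 447) = 1/(73/(-160) + 447) = 1/(73*(-1/160) + 447) = 1/(-73/160 + 447) = 1/(71447/160) = 160/71447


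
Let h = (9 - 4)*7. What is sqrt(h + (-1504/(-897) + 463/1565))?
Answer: sqrt(72860632446030)/1403805 ≈ 6.0805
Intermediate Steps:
h = 35 (h = 5*7 = 35)
sqrt(h + (-1504/(-897) + 463/1565)) = sqrt(35 + (-1504/(-897) + 463/1565)) = sqrt(35 + (-1504*(-1/897) + 463*(1/1565))) = sqrt(35 + (1504/897 + 463/1565)) = sqrt(35 + 2769071/1403805) = sqrt(51902246/1403805) = sqrt(72860632446030)/1403805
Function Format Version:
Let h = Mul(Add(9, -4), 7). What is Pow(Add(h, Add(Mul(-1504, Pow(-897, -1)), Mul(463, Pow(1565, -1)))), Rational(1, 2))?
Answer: Mul(Rational(1, 1403805), Pow(72860632446030, Rational(1, 2))) ≈ 6.0805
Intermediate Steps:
h = 35 (h = Mul(5, 7) = 35)
Pow(Add(h, Add(Mul(-1504, Pow(-897, -1)), Mul(463, Pow(1565, -1)))), Rational(1, 2)) = Pow(Add(35, Add(Mul(-1504, Pow(-897, -1)), Mul(463, Pow(1565, -1)))), Rational(1, 2)) = Pow(Add(35, Add(Mul(-1504, Rational(-1, 897)), Mul(463, Rational(1, 1565)))), Rational(1, 2)) = Pow(Add(35, Add(Rational(1504, 897), Rational(463, 1565))), Rational(1, 2)) = Pow(Add(35, Rational(2769071, 1403805)), Rational(1, 2)) = Pow(Rational(51902246, 1403805), Rational(1, 2)) = Mul(Rational(1, 1403805), Pow(72860632446030, Rational(1, 2)))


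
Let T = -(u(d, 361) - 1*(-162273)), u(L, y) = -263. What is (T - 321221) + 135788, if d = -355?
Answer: -347443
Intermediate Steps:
T = -162010 (T = -(-263 - 1*(-162273)) = -(-263 + 162273) = -1*162010 = -162010)
(T - 321221) + 135788 = (-162010 - 321221) + 135788 = -483231 + 135788 = -347443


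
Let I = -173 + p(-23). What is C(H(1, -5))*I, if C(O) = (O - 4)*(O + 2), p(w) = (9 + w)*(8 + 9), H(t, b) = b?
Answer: -11097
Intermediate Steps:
p(w) = 153 + 17*w (p(w) = (9 + w)*17 = 153 + 17*w)
C(O) = (-4 + O)*(2 + O)
I = -411 (I = -173 + (153 + 17*(-23)) = -173 + (153 - 391) = -173 - 238 = -411)
C(H(1, -5))*I = (-8 + (-5)² - 2*(-5))*(-411) = (-8 + 25 + 10)*(-411) = 27*(-411) = -11097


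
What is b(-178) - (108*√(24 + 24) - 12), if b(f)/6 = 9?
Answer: 66 - 432*√3 ≈ -682.25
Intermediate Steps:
b(f) = 54 (b(f) = 6*9 = 54)
b(-178) - (108*√(24 + 24) - 12) = 54 - (108*√(24 + 24) - 12) = 54 - (108*√48 - 12) = 54 - (108*(4*√3) - 12) = 54 - (432*√3 - 12) = 54 - (-12 + 432*√3) = 54 + (12 - 432*√3) = 66 - 432*√3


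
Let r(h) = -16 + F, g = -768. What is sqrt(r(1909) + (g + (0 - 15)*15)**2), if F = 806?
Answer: sqrt(986839) ≈ 993.40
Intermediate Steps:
r(h) = 790 (r(h) = -16 + 806 = 790)
sqrt(r(1909) + (g + (0 - 15)*15)**2) = sqrt(790 + (-768 + (0 - 15)*15)**2) = sqrt(790 + (-768 - 15*15)**2) = sqrt(790 + (-768 - 225)**2) = sqrt(790 + (-993)**2) = sqrt(790 + 986049) = sqrt(986839)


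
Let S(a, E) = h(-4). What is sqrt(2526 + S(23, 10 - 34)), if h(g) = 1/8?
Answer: sqrt(40418)/4 ≈ 50.261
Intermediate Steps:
h(g) = 1/8
S(a, E) = 1/8
sqrt(2526 + S(23, 10 - 34)) = sqrt(2526 + 1/8) = sqrt(20209/8) = sqrt(40418)/4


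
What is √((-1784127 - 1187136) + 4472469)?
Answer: √1501206 ≈ 1225.2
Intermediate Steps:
√((-1784127 - 1187136) + 4472469) = √(-2971263 + 4472469) = √1501206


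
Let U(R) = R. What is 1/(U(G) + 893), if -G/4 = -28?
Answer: 1/1005 ≈ 0.00099503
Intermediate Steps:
G = 112 (G = -4*(-28) = 112)
1/(U(G) + 893) = 1/(112 + 893) = 1/1005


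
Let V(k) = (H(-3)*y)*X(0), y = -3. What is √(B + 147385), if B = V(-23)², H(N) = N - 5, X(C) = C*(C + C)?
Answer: √147385 ≈ 383.91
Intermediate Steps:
X(C) = 2*C² (X(C) = C*(2*C) = 2*C²)
H(N) = -5 + N
V(k) = 0 (V(k) = ((-5 - 3)*(-3))*(2*0²) = (-8*(-3))*(2*0) = 24*0 = 0)
B = 0 (B = 0² = 0)
√(B + 147385) = √(0 + 147385) = √147385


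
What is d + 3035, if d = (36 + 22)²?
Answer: 6399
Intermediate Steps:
d = 3364 (d = 58² = 3364)
d + 3035 = 3364 + 3035 = 6399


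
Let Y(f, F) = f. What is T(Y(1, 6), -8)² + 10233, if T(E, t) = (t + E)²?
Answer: 12634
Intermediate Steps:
T(E, t) = (E + t)²
T(Y(1, 6), -8)² + 10233 = ((1 - 8)²)² + 10233 = ((-7)²)² + 10233 = 49² + 10233 = 2401 + 10233 = 12634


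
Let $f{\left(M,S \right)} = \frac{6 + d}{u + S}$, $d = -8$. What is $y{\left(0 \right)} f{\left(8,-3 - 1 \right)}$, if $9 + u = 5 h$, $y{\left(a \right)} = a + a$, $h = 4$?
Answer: $0$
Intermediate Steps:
$y{\left(a \right)} = 2 a$
$u = 11$ ($u = -9 + 5 \cdot 4 = -9 + 20 = 11$)
$f{\left(M,S \right)} = - \frac{2}{11 + S}$ ($f{\left(M,S \right)} = \frac{6 - 8}{11 + S} = - \frac{2}{11 + S}$)
$y{\left(0 \right)} f{\left(8,-3 - 1 \right)} = 2 \cdot 0 \left(- \frac{2}{11 - 4}\right) = 0 \left(- \frac{2}{11 - 4}\right) = 0 \left(- \frac{2}{7}\right) = 0$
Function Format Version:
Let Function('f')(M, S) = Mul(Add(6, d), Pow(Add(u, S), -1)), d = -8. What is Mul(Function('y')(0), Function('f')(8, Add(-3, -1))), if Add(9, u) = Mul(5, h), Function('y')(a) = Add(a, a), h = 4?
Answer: 0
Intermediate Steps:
Function('y')(a) = Mul(2, a)
u = 11 (u = Add(-9, Mul(5, 4)) = Add(-9, 20) = 11)
Function('f')(M, S) = Mul(-2, Pow(Add(11, S), -1)) (Function('f')(M, S) = Mul(Add(6, -8), Pow(Add(11, S), -1)) = Mul(-2, Pow(Add(11, S), -1)))
Mul(Function('y')(0), Function('f')(8, Add(-3, -1))) = Mul(Mul(2, 0), Mul(-2, Pow(Add(11, Add(-3, -1)), -1))) = Mul(0, Mul(-2, Pow(Add(11, -4), -1))) = Mul(0, Mul(-2, Pow(7, -1))) = Mul(0, Mul(-2, Rational(1, 7))) = Mul(0, Rational(-2, 7)) = 0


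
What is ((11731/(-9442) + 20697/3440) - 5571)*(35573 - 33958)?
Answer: -29198180554829/3248048 ≈ -8.9895e+6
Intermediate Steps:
((11731/(-9442) + 20697/3440) - 5571)*(35573 - 33958) = ((11731*(-1/9442) + 20697*(1/3440)) - 5571)*1615 = ((-11731/9442 + 20697/3440) - 5571)*1615 = (77533217/16240240 - 5571)*1615 = -90396843823/16240240*1615 = -29198180554829/3248048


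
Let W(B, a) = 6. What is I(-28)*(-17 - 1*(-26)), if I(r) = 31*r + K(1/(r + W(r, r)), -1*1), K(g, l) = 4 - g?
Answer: -171063/22 ≈ -7775.6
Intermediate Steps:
I(r) = 4 - 1/(6 + r) + 31*r (I(r) = 31*r + (4 - 1/(r + 6)) = 31*r + (4 - 1/(6 + r)) = 4 - 1/(6 + r) + 31*r)
I(-28)*(-17 - 1*(-26)) = ((-1 + (4 + 31*(-28))*(6 - 28))/(6 - 28))*(-17 - 1*(-26)) = ((-1 + (4 - 868)*(-22))/(-22))*(-17 + 26) = -(-1 - 864*(-22))/22*9 = -(-1 + 19008)/22*9 = -1/22*19007*9 = -19007/22*9 = -171063/22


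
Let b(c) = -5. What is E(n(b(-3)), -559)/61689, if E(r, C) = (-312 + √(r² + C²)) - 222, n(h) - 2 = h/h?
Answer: -178/20563 + √312490/61689 ≈ 0.00040539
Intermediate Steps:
n(h) = 3 (n(h) = 2 + h/h = 2 + 1 = 3)
E(r, C) = -534 + √(C² + r²) (E(r, C) = (-312 + √(C² + r²)) - 222 = -534 + √(C² + r²))
E(n(b(-3)), -559)/61689 = (-534 + √((-559)² + 3²))/61689 = (-534 + √(312481 + 9))*(1/61689) = (-534 + √312490)*(1/61689) = -178/20563 + √312490/61689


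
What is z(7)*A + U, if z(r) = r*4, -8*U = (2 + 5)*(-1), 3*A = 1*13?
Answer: 2933/24 ≈ 122.21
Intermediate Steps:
A = 13/3 (A = (1*13)/3 = (⅓)*13 = 13/3 ≈ 4.3333)
U = 7/8 (U = -(2 + 5)*(-1)/8 = -7*(-1)/8 = -⅛*(-7) = 7/8 ≈ 0.87500)
z(r) = 4*r
z(7)*A + U = (4*7)*(13/3) + 7/8 = 28*(13/3) + 7/8 = 364/3 + 7/8 = 2933/24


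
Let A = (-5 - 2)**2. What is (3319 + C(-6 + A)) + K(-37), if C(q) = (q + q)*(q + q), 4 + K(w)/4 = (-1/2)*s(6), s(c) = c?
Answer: 10687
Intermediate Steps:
A = 49 (A = (-7)**2 = 49)
K(w) = -28 (K(w) = -16 + 4*(-1/2*6) = -16 + 4*(-3) = -16 - 12 = -28)
C(q) = 4*q**2 (C(q) = (2*q)*(2*q) = 4*q**2)
(3319 + C(-6 + A)) + K(-37) = (3319 + 4*(-6 + 49)**2) - 28 = (3319 + 4*43**2) - 28 = (3319 + 4*1849) - 28 = (3319 + 7396) - 28 = 10715 - 28 = 10687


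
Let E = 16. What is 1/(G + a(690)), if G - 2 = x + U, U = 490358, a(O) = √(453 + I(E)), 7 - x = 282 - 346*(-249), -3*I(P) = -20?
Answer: 1211793/489480756904 - √4137/489480756904 ≈ 2.4755e-6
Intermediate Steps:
I(P) = 20/3 (I(P) = -⅓*(-20) = 20/3)
x = -86429 (x = 7 - (282 - 346*(-249)) = 7 - (282 + 86154) = 7 - 1*86436 = 7 - 86436 = -86429)
a(O) = √4137/3 (a(O) = √(453 + 20/3) = √(1379/3) = √4137/3)
G = 403931 (G = 2 + (-86429 + 490358) = 2 + 403929 = 403931)
1/(G + a(690)) = 1/(403931 + √4137/3)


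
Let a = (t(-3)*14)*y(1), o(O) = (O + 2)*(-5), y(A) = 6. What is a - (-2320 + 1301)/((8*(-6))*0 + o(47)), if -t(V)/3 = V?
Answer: 184201/245 ≈ 751.84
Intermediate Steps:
t(V) = -3*V
o(O) = -10 - 5*O (o(O) = (2 + O)*(-5) = -10 - 5*O)
a = 756 (a = (-3*(-3)*14)*6 = (9*14)*6 = 126*6 = 756)
a - (-2320 + 1301)/((8*(-6))*0 + o(47)) = 756 - (-2320 + 1301)/((8*(-6))*0 + (-10 - 5*47)) = 756 - (-1019)/(-48*0 + (-10 - 235)) = 756 - (-1019)/(0 - 245) = 756 - (-1019)/(-245) = 756 - (-1019)*(-1)/245 = 756 - 1*1019/245 = 756 - 1019/245 = 184201/245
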